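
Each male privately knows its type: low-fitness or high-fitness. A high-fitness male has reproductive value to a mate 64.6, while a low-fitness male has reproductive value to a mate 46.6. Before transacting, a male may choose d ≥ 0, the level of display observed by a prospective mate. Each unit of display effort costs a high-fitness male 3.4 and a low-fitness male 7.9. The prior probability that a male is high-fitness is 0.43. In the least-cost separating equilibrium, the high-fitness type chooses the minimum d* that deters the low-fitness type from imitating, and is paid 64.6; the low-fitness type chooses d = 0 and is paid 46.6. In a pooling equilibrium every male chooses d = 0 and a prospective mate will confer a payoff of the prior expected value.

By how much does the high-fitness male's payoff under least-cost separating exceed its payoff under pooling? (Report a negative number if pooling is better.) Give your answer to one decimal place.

2.5

Least-cost separating signal: d* solves 46.6 = 64.6 − 7.9·d*, so d* = (64.6 − 46.6)/7.9 ≈ 2.2785.
High-fitness type's separating payoff: 64.6 − 3.4 × d* = 64.6 − 3.4 × (64.6 − 46.6)/7.9 = 64.6 − 61.2/7.9 ≈ 56.853.
Pooling payoff: 0.43 × 64.6 + 0.57 × 46.6 = 54.34.
Difference: 56.853 − 54.34 = 2.513, i.e. 2.5 to one decimal place.
The high-fitness type prefers to separate.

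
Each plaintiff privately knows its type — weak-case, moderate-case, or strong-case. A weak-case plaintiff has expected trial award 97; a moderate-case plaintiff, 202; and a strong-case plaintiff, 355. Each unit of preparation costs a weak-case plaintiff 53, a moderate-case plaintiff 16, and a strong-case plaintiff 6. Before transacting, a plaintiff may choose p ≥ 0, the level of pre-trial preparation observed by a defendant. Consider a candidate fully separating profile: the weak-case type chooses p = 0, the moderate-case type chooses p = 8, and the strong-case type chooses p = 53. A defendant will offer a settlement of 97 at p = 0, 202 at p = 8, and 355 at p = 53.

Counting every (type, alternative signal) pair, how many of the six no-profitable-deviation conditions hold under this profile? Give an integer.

Weak-case (own payoff 97): to p=8 gives 202 − 53×8 = -222 → no gain ✓; to p=53 gives 355 − 53×53 = -2454 → no gain ✓.
Moderate-case (own payoff 202 − 16×8 = 74): to p=0 gives 97 → profitable ✗; to p=53 gives 355 − 16×53 = -493 → no gain ✓.
Strong-case (own payoff 355 − 6×53 = 37): to p=0 gives 97 → profitable ✗; to p=8 gives 202 − 6×8 = 154 → profitable ✗.
3 of the 6 constraints hold; not an equilibrium.

3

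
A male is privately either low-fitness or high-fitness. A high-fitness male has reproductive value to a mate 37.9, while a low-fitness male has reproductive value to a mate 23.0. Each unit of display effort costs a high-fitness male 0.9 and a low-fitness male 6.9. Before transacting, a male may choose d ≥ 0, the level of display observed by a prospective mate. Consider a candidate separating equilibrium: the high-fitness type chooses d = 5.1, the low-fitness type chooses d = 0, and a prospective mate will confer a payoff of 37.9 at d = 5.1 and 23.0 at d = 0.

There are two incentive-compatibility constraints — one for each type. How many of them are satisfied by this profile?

2

High-fitness type: signal → 37.9 − 0.9 × 5.1 = 33.31; deviate to 0 → 23.0. IC holds (33.31 ≥ 23.0).
Low-fitness type: stay at 0 → 23.0; mimic → 37.9 − 6.9 × 5.1 = 2.71. IC holds (23.0 ≥ 2.71).
2 of 2 constraints hold, so this is a separating equilibrium.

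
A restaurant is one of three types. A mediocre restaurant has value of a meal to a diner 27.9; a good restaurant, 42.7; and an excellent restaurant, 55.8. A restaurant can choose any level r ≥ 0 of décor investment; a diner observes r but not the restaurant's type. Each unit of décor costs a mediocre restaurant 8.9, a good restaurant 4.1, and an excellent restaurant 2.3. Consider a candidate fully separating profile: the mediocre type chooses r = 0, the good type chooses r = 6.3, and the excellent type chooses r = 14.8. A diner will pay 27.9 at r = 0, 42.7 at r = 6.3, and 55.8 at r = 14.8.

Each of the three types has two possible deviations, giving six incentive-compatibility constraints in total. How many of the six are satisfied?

3

Excellent (own payoff 55.8 − 2.3×14.8 = 21.76): to r=0 gives 27.9 → profitable ✗; to r=6.3 gives 42.7 − 2.3×6.3 = 28.21 → profitable ✗.
Mediocre (own payoff 27.9): to r=6.3 gives 42.7 − 8.9×6.3 = -13.37 → no gain ✓; to r=14.8 gives 55.8 − 8.9×14.8 = -75.92 → no gain ✓.
Good (own payoff 42.7 − 4.1×6.3 = 16.87): to r=0 gives 27.9 → profitable ✗; to r=14.8 gives 55.8 − 4.1×14.8 = -4.88 → no gain ✓.
3 of the 6 constraints hold; not an equilibrium.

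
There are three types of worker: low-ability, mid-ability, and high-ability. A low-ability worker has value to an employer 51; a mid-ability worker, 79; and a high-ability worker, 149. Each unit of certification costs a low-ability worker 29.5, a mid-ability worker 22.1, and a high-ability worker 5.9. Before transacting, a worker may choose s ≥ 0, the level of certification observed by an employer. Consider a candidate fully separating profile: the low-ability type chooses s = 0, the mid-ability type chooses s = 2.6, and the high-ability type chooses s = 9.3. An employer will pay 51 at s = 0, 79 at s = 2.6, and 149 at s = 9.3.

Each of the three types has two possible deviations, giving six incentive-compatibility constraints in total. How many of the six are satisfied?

High-ability (own payoff 149 − 5.9×9.3 = 94.13): to s=0 gives 51 → no gain ✓; to s=2.6 gives 79 − 5.9×2.6 = 63.66 → no gain ✓.
Mid-ability (own payoff 79 − 22.1×2.6 = 21.54): to s=0 gives 51 → profitable ✗; to s=9.3 gives 149 − 22.1×9.3 = -56.53 → no gain ✓.
Low-ability (own payoff 51): to s=2.6 gives 79 − 29.5×2.6 = 2.3 → no gain ✓; to s=9.3 gives 149 − 29.5×9.3 = -125.35 → no gain ✓.
5 of the 6 constraints hold; not an equilibrium.

5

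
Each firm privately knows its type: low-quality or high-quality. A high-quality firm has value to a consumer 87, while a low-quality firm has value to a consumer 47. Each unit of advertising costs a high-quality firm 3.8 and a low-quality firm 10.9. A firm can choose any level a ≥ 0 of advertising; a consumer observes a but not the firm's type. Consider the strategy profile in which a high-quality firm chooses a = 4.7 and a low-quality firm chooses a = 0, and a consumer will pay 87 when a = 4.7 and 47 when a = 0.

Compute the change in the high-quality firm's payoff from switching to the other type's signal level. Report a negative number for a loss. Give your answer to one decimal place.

Playing a = 4.7 the high-quality firm receives 87 − 3.8 × 4.7 = 69.14.
Deviating to a = 0 yields 47 instead.
Gain from deviating: 47 − 69.14 = -22.14, i.e. -22.1 to one decimal place.
The gain is negative, so the high-quality type's incentive-compatibility constraint is satisfied.

-22.1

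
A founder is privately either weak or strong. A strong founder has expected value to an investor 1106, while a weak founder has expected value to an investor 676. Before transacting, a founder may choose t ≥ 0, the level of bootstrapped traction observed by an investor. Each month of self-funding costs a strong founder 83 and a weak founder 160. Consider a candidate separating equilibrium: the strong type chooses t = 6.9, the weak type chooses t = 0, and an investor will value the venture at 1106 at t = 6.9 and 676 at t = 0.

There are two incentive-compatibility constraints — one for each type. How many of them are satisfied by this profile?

Weak type: stay at 0 → 676; mimic → 1106 − 160 × 6.9 = 2. IC holds (676 ≥ 2).
Strong type: signal → 1106 − 83 × 6.9 = 533.3; deviate to 0 → 676. IC fails (533.3 < 676).
1 of 2 constraints hold, so this profile is not an equilibrium.

1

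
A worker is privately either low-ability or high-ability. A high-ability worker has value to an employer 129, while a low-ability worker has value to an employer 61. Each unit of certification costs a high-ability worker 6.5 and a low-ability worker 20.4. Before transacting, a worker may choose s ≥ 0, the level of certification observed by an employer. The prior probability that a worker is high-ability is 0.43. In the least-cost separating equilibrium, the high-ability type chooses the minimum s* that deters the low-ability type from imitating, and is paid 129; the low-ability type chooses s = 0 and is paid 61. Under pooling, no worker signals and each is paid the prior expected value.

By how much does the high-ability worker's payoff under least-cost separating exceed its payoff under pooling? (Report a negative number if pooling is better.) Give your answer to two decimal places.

Least-cost separating signal: s* solves 61 = 129 − 20.4·s*, so s* = (129 − 61)/20.4 ≈ 3.3333.
High-ability type's separating payoff: 129 − 6.5 × s* = 129 − 6.5 × (129 − 61)/20.4 = 129 − 442/20.4 ≈ 107.3333.
Pooling payoff: 0.43 × 129 + 0.57 × 61 = 90.24.
Difference: 107.3333 − 90.24 = 17.0933, i.e. 17.09 to two decimal places.
The high-ability type prefers to separate.

17.09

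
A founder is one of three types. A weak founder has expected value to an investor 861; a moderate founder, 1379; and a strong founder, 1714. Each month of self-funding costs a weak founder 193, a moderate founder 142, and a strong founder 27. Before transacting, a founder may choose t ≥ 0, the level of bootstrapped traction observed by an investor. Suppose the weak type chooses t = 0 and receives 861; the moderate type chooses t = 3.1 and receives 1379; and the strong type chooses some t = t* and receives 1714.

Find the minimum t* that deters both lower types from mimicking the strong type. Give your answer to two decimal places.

5.46

Weak type (on-path payoff 861) won't mimic when 861 ≥ 1714 − 193·t*, i.e. t* ≥ 4.42.
Moderate type (on-path payoff 1379 − 142×3.1 = 938.8) won't mimic when 938.8 ≥ 1714 − 142·t*, i.e. t* ≥ 5.46.
Both must hold, so t* = max(4.42, 5.46) = 5.46. The moderate type's constraint binds.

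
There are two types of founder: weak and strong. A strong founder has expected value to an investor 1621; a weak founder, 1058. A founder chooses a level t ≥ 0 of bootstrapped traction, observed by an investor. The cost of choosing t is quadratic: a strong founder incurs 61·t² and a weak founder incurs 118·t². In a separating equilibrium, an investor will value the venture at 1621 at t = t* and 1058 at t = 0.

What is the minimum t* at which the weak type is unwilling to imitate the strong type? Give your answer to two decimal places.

The weak type at t = 0 receives 1058; imitating at t* yields 1621 − 118·t*².
Indifference: 1058 = 1621 − 118·t*², so t*² = (1621 − 1058) / 118 ≈ 4.7712.
t* = √4.7712 ≈ 2.18.

2.18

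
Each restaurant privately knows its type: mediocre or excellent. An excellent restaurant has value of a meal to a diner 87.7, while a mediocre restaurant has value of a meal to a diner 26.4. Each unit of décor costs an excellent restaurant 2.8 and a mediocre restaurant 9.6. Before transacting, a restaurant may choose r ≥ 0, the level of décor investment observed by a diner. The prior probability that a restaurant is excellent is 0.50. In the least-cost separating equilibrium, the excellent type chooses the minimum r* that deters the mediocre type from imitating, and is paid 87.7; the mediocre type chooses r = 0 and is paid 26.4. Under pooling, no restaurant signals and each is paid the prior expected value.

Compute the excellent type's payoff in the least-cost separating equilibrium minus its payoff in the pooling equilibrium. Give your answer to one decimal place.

Least-cost separating signal: r* solves 26.4 = 87.7 − 9.6·r*, so r* = (87.7 − 26.4)/9.6 ≈ 6.3854.
Excellent type's separating payoff: 87.7 − 2.8 × r* = 87.7 − 2.8 × (87.7 − 26.4)/9.6 = 87.7 − 171.64/9.6 ≈ 69.821.
Pooling payoff: 0.50 × 87.7 + 0.50 × 26.4 = 57.05.
Difference: 69.821 − 57.05 = 12.771, i.e. 12.8 to one decimal place.
The excellent type prefers to separate.

12.8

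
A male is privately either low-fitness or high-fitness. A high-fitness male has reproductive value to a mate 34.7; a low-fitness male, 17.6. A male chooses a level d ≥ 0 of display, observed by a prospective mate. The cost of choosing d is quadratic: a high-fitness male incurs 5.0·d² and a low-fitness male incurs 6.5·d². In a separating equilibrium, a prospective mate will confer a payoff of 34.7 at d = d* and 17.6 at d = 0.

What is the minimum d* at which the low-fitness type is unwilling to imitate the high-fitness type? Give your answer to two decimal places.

1.62

The low-fitness type at d = 0 receives 17.6; imitating at d* yields 34.7 − 6.5·d*².
Indifference: 17.6 = 34.7 − 6.5·d*², so d*² = (34.7 − 17.6) / 6.5 ≈ 2.6308.
d* = √2.6308 ≈ 1.62.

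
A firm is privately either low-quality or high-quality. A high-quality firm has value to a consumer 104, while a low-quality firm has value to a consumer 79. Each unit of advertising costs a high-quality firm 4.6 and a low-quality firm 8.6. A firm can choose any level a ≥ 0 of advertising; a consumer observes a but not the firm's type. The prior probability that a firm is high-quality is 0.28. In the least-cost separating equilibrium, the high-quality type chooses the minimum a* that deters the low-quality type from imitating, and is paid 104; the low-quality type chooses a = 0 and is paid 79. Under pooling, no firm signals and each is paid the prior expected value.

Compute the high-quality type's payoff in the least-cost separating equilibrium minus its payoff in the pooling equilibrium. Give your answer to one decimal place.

4.6

Least-cost separating signal: a* solves 79 = 104 − 8.6·a*, so a* = (104 − 79)/8.6 ≈ 2.9070.
High-quality type's separating payoff: 104 − 4.6 × a* = 104 − 4.6 × (104 − 79)/8.6 = 104 − 115/8.6 ≈ 90.628.
Pooling payoff: 0.28 × 104 + 0.72 × 79 = 86.
Difference: 90.628 − 86 = 4.628, i.e. 4.6 to one decimal place.
The high-quality type prefers to separate.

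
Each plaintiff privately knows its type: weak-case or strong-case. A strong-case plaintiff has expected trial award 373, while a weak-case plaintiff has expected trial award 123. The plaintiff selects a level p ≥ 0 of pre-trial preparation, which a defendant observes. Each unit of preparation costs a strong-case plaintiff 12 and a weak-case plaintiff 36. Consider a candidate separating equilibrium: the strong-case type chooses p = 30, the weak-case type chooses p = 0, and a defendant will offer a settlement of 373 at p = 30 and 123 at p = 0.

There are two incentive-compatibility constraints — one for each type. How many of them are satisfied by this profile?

Strong-case type: signal → 373 − 12 × 30 = 13; deviate to 0 → 123. IC fails (13 < 123).
Weak-case type: stay at 0 → 123; mimic → 373 − 36 × 30 = -707. IC holds (123 ≥ -707).
1 of 2 constraints hold, so this profile is not an equilibrium.

1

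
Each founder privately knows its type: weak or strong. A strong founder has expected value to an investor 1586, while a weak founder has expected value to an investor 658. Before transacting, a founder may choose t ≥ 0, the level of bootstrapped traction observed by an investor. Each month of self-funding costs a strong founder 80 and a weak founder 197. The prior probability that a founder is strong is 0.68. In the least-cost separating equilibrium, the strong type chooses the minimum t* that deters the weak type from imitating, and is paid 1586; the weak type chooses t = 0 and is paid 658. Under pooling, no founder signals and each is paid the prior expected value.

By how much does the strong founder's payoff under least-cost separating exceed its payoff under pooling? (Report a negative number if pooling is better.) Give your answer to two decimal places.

Least-cost separating signal: t* solves 658 = 1586 − 197·t*, so t* = (1586 − 658)/197 ≈ 4.7107.
Strong type's separating payoff: 1586 − 80 × t* = 1586 − 80 × (1586 − 658)/197 = 1586 − 74240/197 ≈ 1209.1472.
Pooling payoff: 0.68 × 1586 + 0.32 × 658 = 1289.04.
Difference: 1209.1472 − 1289.04 = -79.8928, i.e. -79.89 to two decimal places.
The strong type would prefer the pooling outcome.

-79.89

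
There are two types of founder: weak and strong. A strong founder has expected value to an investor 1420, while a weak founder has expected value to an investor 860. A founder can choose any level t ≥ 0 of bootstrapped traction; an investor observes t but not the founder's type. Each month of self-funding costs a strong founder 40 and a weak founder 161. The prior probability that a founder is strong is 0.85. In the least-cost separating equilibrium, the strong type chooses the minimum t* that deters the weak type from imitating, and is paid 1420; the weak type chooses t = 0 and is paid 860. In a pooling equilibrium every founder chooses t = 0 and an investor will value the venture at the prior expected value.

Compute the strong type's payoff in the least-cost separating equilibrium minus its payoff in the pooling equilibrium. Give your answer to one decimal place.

-55.1

Least-cost separating signal: t* solves 860 = 1420 − 161·t*, so t* = (1420 − 860)/161 ≈ 3.4783.
Strong type's separating payoff: 1420 − 40 × t* = 1420 − 40 × (1420 − 860)/161 = 1420 − 22400/161 ≈ 1280.870.
Pooling payoff: 0.85 × 1420 + 0.15 × 860 = 1336.
Difference: 1280.870 − 1336 = -55.13, i.e. -55.1 to one decimal place.
The strong type would prefer the pooling outcome.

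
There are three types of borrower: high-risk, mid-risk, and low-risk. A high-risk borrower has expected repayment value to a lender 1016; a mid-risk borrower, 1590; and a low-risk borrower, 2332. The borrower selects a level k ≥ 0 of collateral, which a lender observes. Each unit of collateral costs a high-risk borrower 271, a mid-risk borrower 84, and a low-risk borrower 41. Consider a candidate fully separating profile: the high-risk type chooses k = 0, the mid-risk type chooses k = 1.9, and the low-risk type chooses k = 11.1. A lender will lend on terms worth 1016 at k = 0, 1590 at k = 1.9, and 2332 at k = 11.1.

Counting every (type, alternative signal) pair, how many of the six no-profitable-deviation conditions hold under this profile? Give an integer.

High-risk (own payoff 1016): to k=1.9 gives 1590 − 271×1.9 = 1075.1 → profitable ✗; to k=11.1 gives 2332 − 271×11.1 = -676.1 → no gain ✓.
Low-risk (own payoff 2332 − 41×11.1 = 1876.9): to k=0 gives 1016 → no gain ✓; to k=1.9 gives 1590 − 41×1.9 = 1512.1 → no gain ✓.
Mid-risk (own payoff 1590 − 84×1.9 = 1430.4): to k=0 gives 1016 → no gain ✓; to k=11.1 gives 2332 − 84×11.1 = 1399.6 → no gain ✓.
5 of the 6 constraints hold; not an equilibrium.

5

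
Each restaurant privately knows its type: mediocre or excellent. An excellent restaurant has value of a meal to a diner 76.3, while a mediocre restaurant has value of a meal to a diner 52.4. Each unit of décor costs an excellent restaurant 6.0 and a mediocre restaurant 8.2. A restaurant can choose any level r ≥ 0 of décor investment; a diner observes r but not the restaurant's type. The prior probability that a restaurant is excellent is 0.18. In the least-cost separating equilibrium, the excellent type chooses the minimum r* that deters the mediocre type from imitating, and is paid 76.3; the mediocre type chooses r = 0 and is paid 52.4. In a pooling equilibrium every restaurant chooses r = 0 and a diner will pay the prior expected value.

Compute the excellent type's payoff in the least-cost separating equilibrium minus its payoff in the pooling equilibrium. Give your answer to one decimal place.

2.1

Least-cost separating signal: r* solves 52.4 = 76.3 − 8.2·r*, so r* = (76.3 − 52.4)/8.2 ≈ 2.9146.
Excellent type's separating payoff: 76.3 − 6.0 × r* = 76.3 − 6.0 × (76.3 − 52.4)/8.2 = 76.3 − 143.4/8.2 ≈ 58.812.
Pooling payoff: 0.18 × 76.3 + 0.82 × 52.4 = 56.702.
Difference: 58.812 − 56.702 = 2.11, i.e. 2.1 to one decimal place.
The excellent type prefers to separate.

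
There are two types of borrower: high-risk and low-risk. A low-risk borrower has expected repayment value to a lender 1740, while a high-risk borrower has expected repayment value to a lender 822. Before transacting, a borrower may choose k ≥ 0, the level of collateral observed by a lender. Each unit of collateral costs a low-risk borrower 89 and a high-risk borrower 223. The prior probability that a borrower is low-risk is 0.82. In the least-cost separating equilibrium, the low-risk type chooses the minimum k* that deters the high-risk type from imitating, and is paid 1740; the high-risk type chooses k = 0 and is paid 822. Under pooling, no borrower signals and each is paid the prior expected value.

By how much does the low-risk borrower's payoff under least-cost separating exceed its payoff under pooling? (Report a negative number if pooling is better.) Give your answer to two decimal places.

-201.14

Least-cost separating signal: k* solves 822 = 1740 − 223·k*, so k* = (1740 − 822)/223 ≈ 4.1166.
Low-risk type's separating payoff: 1740 − 89 × k* = 1740 − 89 × (1740 − 822)/223 = 1740 − 81702/223 ≈ 1373.6233.
Pooling payoff: 0.82 × 1740 + 0.18 × 822 = 1574.76.
Difference: 1373.6233 − 1574.76 = -201.1367, i.e. -201.14 to two decimal places.
The low-risk type would prefer the pooling outcome.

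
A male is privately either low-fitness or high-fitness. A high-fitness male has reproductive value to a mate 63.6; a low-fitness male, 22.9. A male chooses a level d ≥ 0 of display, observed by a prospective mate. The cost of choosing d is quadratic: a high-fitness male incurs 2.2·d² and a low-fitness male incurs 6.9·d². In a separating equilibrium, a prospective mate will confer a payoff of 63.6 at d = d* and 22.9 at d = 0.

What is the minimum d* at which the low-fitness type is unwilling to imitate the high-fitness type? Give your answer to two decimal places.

2.43

The low-fitness type at d = 0 receives 22.9; imitating at d* yields 63.6 − 6.9·d*².
Indifference: 22.9 = 63.6 − 6.9·d*², so d*² = (63.6 − 22.9) / 6.9 ≈ 5.8986.
d* = √5.8986 ≈ 2.43.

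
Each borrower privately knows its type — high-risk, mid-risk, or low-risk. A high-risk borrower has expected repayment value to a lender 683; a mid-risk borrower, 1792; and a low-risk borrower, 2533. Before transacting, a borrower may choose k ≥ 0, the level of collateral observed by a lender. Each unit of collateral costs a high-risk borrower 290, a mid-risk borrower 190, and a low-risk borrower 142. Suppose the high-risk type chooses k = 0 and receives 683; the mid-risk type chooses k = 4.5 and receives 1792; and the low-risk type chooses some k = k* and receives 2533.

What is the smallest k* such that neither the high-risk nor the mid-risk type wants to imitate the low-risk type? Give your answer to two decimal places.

8.40

Mid-risk type (on-path payoff 1792 − 190×4.5 = 937) won't mimic when 937 ≥ 2533 − 190·k*, i.e. k* ≥ 8.40.
High-risk type (on-path payoff 683) won't mimic when 683 ≥ 2533 − 290·k*, i.e. k* ≥ 6.38.
Both must hold, so k* = max(6.38, 8.40) = 8.40. The mid-risk type's constraint binds.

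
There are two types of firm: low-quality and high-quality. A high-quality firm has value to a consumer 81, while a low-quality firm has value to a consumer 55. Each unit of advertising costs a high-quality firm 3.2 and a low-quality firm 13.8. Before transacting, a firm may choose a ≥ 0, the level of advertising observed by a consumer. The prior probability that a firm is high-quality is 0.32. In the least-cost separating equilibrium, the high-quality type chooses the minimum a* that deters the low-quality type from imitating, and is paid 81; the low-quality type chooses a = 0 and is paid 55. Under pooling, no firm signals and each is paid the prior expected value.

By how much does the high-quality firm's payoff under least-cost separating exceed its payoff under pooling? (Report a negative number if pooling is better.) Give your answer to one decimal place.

11.7

Least-cost separating signal: a* solves 55 = 81 − 13.8·a*, so a* = (81 − 55)/13.8 ≈ 1.8841.
High-quality type's separating payoff: 81 − 3.2 × a* = 81 − 3.2 × (81 − 55)/13.8 = 81 − 83.2/13.8 ≈ 74.971.
Pooling payoff: 0.32 × 81 + 0.68 × 55 = 63.32.
Difference: 74.971 − 63.32 = 11.651, i.e. 11.7 to one decimal place.
The high-quality type prefers to separate.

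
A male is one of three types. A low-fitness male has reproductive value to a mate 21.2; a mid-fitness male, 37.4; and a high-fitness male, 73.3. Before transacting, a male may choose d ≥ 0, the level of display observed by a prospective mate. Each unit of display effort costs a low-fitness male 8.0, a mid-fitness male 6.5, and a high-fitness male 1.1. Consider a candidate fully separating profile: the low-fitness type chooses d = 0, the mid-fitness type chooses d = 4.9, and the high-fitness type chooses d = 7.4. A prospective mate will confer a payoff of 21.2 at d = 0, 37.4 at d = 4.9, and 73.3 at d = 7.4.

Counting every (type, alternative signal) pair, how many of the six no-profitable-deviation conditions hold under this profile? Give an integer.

4

High-fitness (own payoff 73.3 − 1.1×7.4 = 65.16): to d=0 gives 21.2 → no gain ✓; to d=4.9 gives 37.4 − 1.1×4.9 = 32.01 → no gain ✓.
Mid-fitness (own payoff 37.4 − 6.5×4.9 = 5.55): to d=0 gives 21.2 → profitable ✗; to d=7.4 gives 73.3 − 6.5×7.4 = 25.2 → profitable ✗.
Low-fitness (own payoff 21.2): to d=4.9 gives 37.4 − 8.0×4.9 = -1.8 → no gain ✓; to d=7.4 gives 73.3 − 8.0×7.4 = 14.1 → no gain ✓.
4 of the 6 constraints hold; not an equilibrium.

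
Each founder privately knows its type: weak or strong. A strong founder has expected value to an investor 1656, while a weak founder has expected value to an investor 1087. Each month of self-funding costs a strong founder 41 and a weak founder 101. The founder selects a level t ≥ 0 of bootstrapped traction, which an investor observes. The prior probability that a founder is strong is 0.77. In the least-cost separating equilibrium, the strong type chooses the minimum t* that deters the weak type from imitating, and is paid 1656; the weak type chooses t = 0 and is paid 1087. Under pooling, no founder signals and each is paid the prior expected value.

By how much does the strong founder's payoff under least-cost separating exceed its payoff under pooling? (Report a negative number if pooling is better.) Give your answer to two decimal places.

Least-cost separating signal: t* solves 1087 = 1656 − 101·t*, so t* = (1656 − 1087)/101 ≈ 5.6337.
Strong type's separating payoff: 1656 − 41 × t* = 1656 − 41 × (1656 − 1087)/101 = 1656 − 23329/101 ≈ 1425.0198.
Pooling payoff: 0.77 × 1656 + 0.23 × 1087 = 1525.13.
Difference: 1425.0198 − 1525.13 = -100.1102, i.e. -100.11 to two decimal places.
The strong type would prefer the pooling outcome.

-100.11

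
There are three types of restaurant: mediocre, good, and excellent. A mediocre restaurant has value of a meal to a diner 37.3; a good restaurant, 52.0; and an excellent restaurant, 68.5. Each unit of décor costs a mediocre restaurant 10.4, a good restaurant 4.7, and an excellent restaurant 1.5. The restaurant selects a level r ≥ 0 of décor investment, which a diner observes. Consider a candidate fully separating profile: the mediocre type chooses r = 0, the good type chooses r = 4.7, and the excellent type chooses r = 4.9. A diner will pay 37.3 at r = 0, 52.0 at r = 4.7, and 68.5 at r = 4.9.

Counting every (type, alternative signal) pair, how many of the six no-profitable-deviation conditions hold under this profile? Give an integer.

Good (own payoff 52.0 − 4.7×4.7 = 29.91): to r=0 gives 37.3 → profitable ✗; to r=4.9 gives 68.5 − 4.7×4.9 = 45.47 → profitable ✗.
Excellent (own payoff 68.5 − 1.5×4.9 = 61.15): to r=0 gives 37.3 → no gain ✓; to r=4.7 gives 52.0 − 1.5×4.7 = 44.95 → no gain ✓.
Mediocre (own payoff 37.3): to r=4.7 gives 52.0 − 10.4×4.7 = 3.12 → no gain ✓; to r=4.9 gives 68.5 − 10.4×4.9 = 17.54 → no gain ✓.
4 of the 6 constraints hold; not an equilibrium.

4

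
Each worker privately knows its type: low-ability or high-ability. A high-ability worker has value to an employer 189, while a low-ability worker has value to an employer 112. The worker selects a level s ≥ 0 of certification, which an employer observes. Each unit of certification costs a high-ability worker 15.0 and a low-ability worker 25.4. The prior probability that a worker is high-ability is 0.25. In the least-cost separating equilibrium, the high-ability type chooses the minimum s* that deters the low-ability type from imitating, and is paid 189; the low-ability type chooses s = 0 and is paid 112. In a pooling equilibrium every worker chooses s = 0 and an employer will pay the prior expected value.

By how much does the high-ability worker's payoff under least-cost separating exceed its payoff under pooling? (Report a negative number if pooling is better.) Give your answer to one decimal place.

Least-cost separating signal: s* solves 112 = 189 − 25.4·s*, so s* = (189 − 112)/25.4 ≈ 3.0315.
High-ability type's separating payoff: 189 − 15.0 × s* = 189 − 15.0 × (189 − 112)/25.4 = 189 − 1155/25.4 ≈ 143.528.
Pooling payoff: 0.25 × 189 + 0.75 × 112 = 131.25.
Difference: 143.528 − 131.25 = 12.278, i.e. 12.3 to one decimal place.
The high-ability type prefers to separate.

12.3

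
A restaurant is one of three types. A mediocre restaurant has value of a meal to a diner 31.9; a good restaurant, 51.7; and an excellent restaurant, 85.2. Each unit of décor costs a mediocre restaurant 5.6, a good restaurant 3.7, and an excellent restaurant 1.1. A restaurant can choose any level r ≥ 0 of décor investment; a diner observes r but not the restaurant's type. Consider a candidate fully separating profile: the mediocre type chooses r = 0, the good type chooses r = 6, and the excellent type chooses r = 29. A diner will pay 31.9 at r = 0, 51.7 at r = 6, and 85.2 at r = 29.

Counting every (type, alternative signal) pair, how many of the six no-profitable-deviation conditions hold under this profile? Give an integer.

5

Excellent (own payoff 85.2 − 1.1×29 = 53.3): to r=0 gives 31.9 → no gain ✓; to r=6 gives 51.7 − 1.1×6 = 45.1 → no gain ✓.
Mediocre (own payoff 31.9): to r=6 gives 51.7 − 5.6×6 = 18.1 → no gain ✓; to r=29 gives 85.2 − 5.6×29 = -77.2 → no gain ✓.
Good (own payoff 51.7 − 3.7×6 = 29.5): to r=0 gives 31.9 → profitable ✗; to r=29 gives 85.2 − 3.7×29 = -22.1 → no gain ✓.
5 of the 6 constraints hold; not an equilibrium.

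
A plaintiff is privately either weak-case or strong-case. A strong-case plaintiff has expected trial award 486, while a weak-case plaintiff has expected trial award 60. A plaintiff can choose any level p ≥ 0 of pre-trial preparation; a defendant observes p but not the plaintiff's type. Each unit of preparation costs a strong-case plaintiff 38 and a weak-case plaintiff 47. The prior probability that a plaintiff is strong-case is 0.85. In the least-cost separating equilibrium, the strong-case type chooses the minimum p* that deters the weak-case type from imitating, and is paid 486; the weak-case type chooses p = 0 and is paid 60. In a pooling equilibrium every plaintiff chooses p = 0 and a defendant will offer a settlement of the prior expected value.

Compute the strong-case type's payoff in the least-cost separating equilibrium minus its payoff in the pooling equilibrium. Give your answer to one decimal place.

-280.5

Least-cost separating signal: p* solves 60 = 486 − 47·p*, so p* = (486 − 60)/47 ≈ 9.0638.
Strong-case type's separating payoff: 486 − 38 × p* = 486 − 38 × (486 − 60)/47 = 486 − 16188/47 ≈ 141.574.
Pooling payoff: 0.85 × 486 + 0.15 × 60 = 422.1.
Difference: 141.574 − 422.1 = -280.526, i.e. -280.5 to one decimal place.
The strong-case type would prefer the pooling outcome.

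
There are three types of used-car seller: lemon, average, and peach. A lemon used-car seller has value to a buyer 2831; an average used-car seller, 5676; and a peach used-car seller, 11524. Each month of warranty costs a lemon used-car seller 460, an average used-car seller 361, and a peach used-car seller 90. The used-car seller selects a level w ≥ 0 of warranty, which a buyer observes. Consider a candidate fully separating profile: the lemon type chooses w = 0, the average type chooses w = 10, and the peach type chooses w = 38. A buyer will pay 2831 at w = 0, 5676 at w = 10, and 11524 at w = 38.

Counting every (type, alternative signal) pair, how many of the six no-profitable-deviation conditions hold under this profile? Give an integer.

Average (own payoff 5676 − 361×10 = 2066): to w=0 gives 2831 → profitable ✗; to w=38 gives 11524 − 361×38 = -2194 → no gain ✓.
Peach (own payoff 11524 − 90×38 = 8104): to w=0 gives 2831 → no gain ✓; to w=10 gives 5676 − 90×10 = 4776 → no gain ✓.
Lemon (own payoff 2831): to w=10 gives 5676 − 460×10 = 1076 → no gain ✓; to w=38 gives 11524 − 460×38 = -5956 → no gain ✓.
5 of the 6 constraints hold; not an equilibrium.

5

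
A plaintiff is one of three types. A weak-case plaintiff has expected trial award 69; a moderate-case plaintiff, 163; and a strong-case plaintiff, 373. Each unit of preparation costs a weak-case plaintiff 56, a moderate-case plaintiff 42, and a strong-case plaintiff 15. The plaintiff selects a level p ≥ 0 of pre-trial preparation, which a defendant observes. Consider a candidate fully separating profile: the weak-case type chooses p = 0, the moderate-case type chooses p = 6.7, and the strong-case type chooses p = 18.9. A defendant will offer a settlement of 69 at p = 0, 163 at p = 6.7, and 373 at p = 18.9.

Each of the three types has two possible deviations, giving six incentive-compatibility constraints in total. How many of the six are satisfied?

5

Weak-case (own payoff 69): to p=6.7 gives 163 − 56×6.7 = -212.2 → no gain ✓; to p=18.9 gives 373 − 56×18.9 = -685.4 → no gain ✓.
Moderate-case (own payoff 163 − 42×6.7 = -118.4): to p=0 gives 69 → profitable ✗; to p=18.9 gives 373 − 42×18.9 = -420.8 → no gain ✓.
Strong-case (own payoff 373 − 15×18.9 = 89.5): to p=0 gives 69 → no gain ✓; to p=6.7 gives 163 − 15×6.7 = 62.5 → no gain ✓.
5 of the 6 constraints hold; not an equilibrium.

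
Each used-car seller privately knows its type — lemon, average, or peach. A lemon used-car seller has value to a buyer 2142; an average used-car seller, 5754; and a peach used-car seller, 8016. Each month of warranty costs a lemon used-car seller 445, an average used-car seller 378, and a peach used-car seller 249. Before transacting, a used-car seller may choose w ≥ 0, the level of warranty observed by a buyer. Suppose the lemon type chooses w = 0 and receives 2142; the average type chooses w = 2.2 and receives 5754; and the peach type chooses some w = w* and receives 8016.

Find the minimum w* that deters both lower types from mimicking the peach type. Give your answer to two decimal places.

13.20

Lemon type (on-path payoff 2142) won't mimic when 2142 ≥ 8016 − 445·w*, i.e. w* ≥ 13.20.
Average type (on-path payoff 5754 − 378×2.2 = 4922.4) won't mimic when 4922.4 ≥ 8016 − 378·w*, i.e. w* ≥ 8.18.
Both must hold, so w* = max(13.20, 8.18) = 13.20. The lemon type's constraint binds.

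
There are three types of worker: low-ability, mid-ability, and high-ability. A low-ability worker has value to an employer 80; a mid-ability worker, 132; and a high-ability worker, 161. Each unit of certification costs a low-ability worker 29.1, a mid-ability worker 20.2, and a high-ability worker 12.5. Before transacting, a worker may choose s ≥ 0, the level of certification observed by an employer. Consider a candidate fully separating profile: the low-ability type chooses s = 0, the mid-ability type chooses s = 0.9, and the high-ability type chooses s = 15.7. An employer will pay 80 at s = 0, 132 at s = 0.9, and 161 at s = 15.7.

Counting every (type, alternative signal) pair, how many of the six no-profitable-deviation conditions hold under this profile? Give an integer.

3

Mid-ability (own payoff 132 − 20.2×0.9 = 113.82): to s=0 gives 80 → no gain ✓; to s=15.7 gives 161 − 20.2×15.7 = -156.14 → no gain ✓.
High-ability (own payoff 161 − 12.5×15.7 = -35.25): to s=0 gives 80 → profitable ✗; to s=0.9 gives 132 − 12.5×0.9 = 120.75 → profitable ✗.
Low-ability (own payoff 80): to s=0.9 gives 132 − 29.1×0.9 = 105.81 → profitable ✗; to s=15.7 gives 161 − 29.1×15.7 = -295.87 → no gain ✓.
3 of the 6 constraints hold; not an equilibrium.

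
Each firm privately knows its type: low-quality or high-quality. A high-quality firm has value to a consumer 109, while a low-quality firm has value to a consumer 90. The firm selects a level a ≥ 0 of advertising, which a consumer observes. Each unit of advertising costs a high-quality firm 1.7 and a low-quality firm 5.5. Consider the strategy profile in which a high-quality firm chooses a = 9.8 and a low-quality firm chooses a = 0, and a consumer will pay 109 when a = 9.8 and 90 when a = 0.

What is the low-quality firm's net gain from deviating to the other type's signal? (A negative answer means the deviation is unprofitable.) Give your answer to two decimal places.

Playing a = 0 the low-quality firm receives 90.
Deviating to a = 9.8 brings payment 109 at cost 5.5 × 9.8 = 53.9, netting 55.1.
Gain from deviating: 55.1 − 90 = -34.90.
The gain is negative, so the low-quality type's incentive-compatibility constraint is satisfied.

-34.90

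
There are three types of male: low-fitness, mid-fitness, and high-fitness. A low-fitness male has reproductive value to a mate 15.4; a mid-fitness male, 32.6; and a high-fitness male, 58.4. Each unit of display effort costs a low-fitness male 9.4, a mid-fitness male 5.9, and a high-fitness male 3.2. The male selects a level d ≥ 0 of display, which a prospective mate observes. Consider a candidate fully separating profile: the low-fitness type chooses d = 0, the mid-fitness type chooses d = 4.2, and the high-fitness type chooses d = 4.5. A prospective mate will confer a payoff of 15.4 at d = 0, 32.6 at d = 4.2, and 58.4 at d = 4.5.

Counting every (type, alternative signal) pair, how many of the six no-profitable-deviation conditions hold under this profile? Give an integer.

Mid-fitness (own payoff 32.6 − 5.9×4.2 = 7.82): to d=0 gives 15.4 → profitable ✗; to d=4.5 gives 58.4 − 5.9×4.5 = 31.85 → profitable ✗.
Low-fitness (own payoff 15.4): to d=4.2 gives 32.6 − 9.4×4.2 = -6.88 → no gain ✓; to d=4.5 gives 58.4 − 9.4×4.5 = 16.1 → profitable ✗.
High-fitness (own payoff 58.4 − 3.2×4.5 = 44): to d=0 gives 15.4 → no gain ✓; to d=4.2 gives 32.6 − 3.2×4.2 = 19.16 → no gain ✓.
3 of the 6 constraints hold; not an equilibrium.

3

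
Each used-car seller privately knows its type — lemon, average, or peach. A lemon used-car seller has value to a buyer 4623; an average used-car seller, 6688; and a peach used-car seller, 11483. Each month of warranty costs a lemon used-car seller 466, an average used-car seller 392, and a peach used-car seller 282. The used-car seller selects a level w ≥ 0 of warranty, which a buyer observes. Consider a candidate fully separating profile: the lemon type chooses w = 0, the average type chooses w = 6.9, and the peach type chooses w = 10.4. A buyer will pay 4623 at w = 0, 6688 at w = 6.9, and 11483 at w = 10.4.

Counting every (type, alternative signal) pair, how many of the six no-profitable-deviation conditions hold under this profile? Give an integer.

3

Average (own payoff 6688 − 392×6.9 = 3983.2): to w=0 gives 4623 → profitable ✗; to w=10.4 gives 11483 − 392×10.4 = 7406.2 → profitable ✗.
Lemon (own payoff 4623): to w=6.9 gives 6688 − 466×6.9 = 3472.6 → no gain ✓; to w=10.4 gives 11483 − 466×10.4 = 6636.6 → profitable ✗.
Peach (own payoff 11483 − 282×10.4 = 8550.2): to w=0 gives 4623 → no gain ✓; to w=6.9 gives 6688 − 282×6.9 = 4742.2 → no gain ✓.
3 of the 6 constraints hold; not an equilibrium.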